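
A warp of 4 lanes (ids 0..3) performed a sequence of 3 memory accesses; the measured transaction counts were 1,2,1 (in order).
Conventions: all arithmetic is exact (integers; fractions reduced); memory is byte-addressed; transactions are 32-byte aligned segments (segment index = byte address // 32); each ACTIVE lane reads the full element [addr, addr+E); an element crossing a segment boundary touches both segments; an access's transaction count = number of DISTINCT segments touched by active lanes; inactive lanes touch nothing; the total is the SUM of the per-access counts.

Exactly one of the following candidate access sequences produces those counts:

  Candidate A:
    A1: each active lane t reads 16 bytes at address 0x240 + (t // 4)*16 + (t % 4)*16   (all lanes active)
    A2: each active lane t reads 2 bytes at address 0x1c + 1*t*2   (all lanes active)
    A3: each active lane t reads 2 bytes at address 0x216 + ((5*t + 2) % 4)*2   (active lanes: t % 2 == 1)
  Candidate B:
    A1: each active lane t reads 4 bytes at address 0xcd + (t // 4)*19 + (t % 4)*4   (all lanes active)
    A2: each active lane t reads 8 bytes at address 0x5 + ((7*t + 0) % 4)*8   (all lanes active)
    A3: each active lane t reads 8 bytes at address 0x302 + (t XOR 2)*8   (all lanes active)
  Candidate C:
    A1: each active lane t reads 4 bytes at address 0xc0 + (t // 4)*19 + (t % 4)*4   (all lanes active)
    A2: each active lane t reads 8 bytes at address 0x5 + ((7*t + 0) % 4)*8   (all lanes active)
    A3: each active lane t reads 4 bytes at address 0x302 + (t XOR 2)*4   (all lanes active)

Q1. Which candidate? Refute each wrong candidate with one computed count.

A: A1 gives 2 transactions, not 1
B: A3 gives 2 transactions, not 1
C: all counts match (1,2,1)

Answer: C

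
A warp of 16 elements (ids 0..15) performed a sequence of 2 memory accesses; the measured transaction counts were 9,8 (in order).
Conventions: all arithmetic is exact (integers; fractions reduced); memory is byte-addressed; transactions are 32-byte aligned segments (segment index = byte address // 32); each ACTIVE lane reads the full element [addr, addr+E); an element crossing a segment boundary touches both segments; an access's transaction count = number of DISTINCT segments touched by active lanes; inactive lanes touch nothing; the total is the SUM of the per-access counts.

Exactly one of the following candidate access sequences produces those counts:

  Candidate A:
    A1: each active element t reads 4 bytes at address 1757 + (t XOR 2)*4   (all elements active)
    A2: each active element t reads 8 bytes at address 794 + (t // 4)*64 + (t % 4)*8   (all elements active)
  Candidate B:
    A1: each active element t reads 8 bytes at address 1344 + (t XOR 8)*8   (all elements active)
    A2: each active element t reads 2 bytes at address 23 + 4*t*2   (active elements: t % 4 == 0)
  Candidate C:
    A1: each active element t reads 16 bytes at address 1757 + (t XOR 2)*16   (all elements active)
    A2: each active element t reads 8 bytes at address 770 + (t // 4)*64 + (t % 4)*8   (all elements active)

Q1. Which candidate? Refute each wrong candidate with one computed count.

A: A1 gives 3 transactions, not 9
B: A1 gives 4 transactions, not 9
C: all counts match (9,8)

Answer: C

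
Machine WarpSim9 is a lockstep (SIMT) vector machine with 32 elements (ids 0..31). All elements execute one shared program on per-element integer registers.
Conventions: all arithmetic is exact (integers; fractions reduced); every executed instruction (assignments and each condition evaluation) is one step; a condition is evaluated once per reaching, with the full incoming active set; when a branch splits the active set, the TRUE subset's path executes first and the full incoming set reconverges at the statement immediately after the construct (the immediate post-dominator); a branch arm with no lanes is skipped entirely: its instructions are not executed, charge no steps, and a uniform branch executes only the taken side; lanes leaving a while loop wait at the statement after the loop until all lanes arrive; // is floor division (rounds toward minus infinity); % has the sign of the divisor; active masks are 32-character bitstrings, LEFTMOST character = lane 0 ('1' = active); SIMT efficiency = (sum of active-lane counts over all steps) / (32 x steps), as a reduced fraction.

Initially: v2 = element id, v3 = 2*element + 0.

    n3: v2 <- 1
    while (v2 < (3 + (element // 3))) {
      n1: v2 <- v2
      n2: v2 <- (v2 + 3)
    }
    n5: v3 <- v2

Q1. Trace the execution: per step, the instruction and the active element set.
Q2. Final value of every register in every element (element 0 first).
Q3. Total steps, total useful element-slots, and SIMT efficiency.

step 0: v2 <- 1                      11111111111111111111111111111111
step 1: eval (v2 < (3 + (element // 3))) 11111111111111111111111111111111
step 2: v2 <- v2                     11111111111111111111111111111111
step 3: v2 <- (v2 + 3)               11111111111111111111111111111111
step 4: eval (v2 < (3 + (element // 3))) 11111111111111111111111111111111
step 5: v2 <- v2                     00000011111111111111111111111111
step 6: v2 <- (v2 + 3)               00000011111111111111111111111111
step 7: eval (v2 < (3 + (element // 3))) 00000011111111111111111111111111
step 8: v2 <- v2                     00000000000000011111111111111111
step 9: v2 <- (v2 + 3)               00000000000000011111111111111111
step 10: eval (v2 < (3 + (element // 3))) 00000000000000011111111111111111
step 11: v2 <- v2                     00000000000000000000000011111111
step 12: v2 <- (v2 + 3)               00000000000000000000000011111111
step 13: eval (v2 < (3 + (element // 3))) 00000000000000000000000011111111
step 14: v3 <- v2                     11111111111111111111111111111111

Answer: 15 steps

v2: 4,4,4,4,4,4,7,7,7,7,7,7,7,7,7,10,10,10,10,10,10,10,10,10,13,13,13,13,13,13,13,13
v3: 4,4,4,4,4,4,7,7,7,7,7,7,7,7,7,10,10,10,10,10,10,10,10,10,13,13,13,13,13,13,13,13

steps = 15; useful = 345; efficiency = 345/480 = 23/32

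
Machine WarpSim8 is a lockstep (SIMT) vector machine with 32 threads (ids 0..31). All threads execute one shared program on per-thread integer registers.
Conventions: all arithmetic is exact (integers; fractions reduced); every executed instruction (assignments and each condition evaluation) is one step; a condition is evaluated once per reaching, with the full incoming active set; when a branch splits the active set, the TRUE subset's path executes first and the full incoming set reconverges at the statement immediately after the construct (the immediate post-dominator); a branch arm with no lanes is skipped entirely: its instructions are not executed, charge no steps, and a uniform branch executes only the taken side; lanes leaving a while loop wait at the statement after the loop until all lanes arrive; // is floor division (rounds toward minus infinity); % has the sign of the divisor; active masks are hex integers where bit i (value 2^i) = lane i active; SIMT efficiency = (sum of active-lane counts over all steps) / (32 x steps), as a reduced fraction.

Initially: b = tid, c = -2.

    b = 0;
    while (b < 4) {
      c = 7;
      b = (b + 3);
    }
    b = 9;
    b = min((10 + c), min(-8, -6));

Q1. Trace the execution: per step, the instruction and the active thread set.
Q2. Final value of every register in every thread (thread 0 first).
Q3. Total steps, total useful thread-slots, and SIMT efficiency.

step 0: b <- 0                       0xffffffff
step 1: eval (b < 4)                 0xffffffff
step 2: c <- 7                       0xffffffff
step 3: b <- (b + 3)                 0xffffffff
step 4: eval (b < 4)                 0xffffffff
step 5: c <- 7                       0xffffffff
step 6: b <- (b + 3)                 0xffffffff
step 7: eval (b < 4)                 0xffffffff
step 8: b <- 9                       0xffffffff
step 9: b <- min((10 + c), min(-8, -6)) 0xffffffff

Answer: 10 steps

b: -8,-8,-8,-8,-8,-8,-8,-8,-8,-8,-8,-8,-8,-8,-8,-8,-8,-8,-8,-8,-8,-8,-8,-8,-8,-8,-8,-8,-8,-8,-8,-8
c: 7,7,7,7,7,7,7,7,7,7,7,7,7,7,7,7,7,7,7,7,7,7,7,7,7,7,7,7,7,7,7,7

steps = 10; useful = 320; efficiency = 320/320 = 1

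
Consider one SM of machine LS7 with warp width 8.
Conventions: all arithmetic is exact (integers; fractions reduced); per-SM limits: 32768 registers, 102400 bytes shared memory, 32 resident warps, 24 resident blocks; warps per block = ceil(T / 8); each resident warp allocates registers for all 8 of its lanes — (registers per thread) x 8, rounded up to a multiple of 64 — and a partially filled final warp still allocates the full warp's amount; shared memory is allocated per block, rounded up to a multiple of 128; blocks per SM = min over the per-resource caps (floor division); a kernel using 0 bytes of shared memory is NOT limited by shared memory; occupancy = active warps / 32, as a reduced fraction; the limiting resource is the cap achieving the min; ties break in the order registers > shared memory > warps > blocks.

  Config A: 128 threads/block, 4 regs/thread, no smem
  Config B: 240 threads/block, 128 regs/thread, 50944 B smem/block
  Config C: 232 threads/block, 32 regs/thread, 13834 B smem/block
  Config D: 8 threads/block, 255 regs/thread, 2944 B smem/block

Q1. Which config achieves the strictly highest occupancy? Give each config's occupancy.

occupancies: A 1, B 15/16, C 29/32, D 1/2

Answer: A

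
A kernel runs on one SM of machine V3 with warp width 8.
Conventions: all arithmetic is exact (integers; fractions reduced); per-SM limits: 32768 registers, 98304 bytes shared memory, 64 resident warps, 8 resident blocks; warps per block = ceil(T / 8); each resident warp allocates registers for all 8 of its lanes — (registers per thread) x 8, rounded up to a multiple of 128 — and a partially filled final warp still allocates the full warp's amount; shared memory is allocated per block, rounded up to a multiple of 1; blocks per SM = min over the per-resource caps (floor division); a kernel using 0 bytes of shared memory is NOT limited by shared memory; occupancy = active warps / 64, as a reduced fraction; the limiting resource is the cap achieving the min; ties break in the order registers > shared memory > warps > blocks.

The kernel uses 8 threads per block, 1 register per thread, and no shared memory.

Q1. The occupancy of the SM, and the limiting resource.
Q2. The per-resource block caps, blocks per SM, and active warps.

Answer: occupancy 1/8, limited by blocks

registers: 256 blocks
shared memory: no limit (kernel uses none)
warps: 64 blocks
blocks: 8 blocks

Answer: 8 blocks, 8 active warps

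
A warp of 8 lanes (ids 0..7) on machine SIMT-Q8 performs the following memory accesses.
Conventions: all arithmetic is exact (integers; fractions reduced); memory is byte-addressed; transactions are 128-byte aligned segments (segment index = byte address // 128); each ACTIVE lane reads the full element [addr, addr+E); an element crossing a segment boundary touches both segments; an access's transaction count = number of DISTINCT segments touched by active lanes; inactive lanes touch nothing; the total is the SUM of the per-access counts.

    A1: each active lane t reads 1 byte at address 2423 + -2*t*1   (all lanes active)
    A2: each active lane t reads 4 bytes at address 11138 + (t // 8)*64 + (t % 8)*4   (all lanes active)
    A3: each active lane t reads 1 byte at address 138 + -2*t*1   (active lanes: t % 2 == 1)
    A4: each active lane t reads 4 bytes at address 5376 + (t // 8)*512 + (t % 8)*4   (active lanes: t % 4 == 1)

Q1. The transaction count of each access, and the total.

A1: 1 transaction
A2: 1 transaction
A3: 2 transactions
A4: 1 transaction

Answer: 1,1,2,1; total 5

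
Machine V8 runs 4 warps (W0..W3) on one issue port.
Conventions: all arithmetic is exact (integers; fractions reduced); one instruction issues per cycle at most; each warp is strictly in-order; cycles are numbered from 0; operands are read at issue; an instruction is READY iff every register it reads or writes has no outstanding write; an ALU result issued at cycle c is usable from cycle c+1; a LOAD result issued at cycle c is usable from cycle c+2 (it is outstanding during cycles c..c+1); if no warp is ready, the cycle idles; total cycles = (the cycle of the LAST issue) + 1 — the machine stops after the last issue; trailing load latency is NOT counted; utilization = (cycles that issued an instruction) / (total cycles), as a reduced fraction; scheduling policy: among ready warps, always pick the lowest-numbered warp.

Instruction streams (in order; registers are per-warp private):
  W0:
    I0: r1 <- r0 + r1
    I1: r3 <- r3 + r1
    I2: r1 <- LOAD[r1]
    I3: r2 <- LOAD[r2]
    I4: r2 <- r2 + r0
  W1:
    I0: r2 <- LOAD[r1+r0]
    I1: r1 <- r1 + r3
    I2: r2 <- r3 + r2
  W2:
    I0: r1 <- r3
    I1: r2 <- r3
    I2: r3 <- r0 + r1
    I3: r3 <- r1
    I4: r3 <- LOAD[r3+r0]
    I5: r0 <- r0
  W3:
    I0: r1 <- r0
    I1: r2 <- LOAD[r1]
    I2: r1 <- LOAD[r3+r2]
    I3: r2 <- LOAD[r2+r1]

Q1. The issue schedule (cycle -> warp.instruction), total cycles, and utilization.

cycle 0: W0.I0
cycle 1: W0.I1
cycle 2: W0.I2
cycle 3: W0.I3
cycle 4: W1.I0
cycle 5: W0.I4
cycle 6: W1.I1
cycle 7: W1.I2
cycle 8: W2.I0
cycle 9: W2.I1
cycle 10: W2.I2
cycle 11: W2.I3
cycle 12: W2.I4
cycle 13: W2.I5
cycle 14: W3.I0
cycle 15: W3.I1
cycle 16: idle
cycle 17: W3.I2
cycle 18: idle
cycle 19: W3.I3

Answer: 20 cycles, utilization 9/10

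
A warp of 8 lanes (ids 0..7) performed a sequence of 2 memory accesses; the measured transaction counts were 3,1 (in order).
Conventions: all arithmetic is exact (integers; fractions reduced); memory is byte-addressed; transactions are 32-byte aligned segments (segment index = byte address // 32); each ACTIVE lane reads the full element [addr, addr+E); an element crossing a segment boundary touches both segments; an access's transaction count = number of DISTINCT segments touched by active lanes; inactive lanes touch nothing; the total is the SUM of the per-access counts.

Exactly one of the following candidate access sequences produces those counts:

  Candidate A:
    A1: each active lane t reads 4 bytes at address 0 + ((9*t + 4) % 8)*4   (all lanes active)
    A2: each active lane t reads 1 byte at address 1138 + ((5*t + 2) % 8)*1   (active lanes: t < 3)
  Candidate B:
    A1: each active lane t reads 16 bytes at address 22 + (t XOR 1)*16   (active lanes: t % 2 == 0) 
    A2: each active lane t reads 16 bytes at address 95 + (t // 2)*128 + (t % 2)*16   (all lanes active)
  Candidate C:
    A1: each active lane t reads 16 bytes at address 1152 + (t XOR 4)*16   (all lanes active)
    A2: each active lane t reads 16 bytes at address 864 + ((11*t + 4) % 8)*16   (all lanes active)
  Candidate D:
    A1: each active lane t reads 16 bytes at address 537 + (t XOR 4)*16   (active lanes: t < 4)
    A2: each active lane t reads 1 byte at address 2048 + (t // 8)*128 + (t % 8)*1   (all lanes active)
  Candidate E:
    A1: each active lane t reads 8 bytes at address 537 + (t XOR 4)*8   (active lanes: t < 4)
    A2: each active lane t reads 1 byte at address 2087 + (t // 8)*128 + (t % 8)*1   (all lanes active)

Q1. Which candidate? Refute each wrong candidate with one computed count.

A: A1 gives 1 transaction, not 3
B: A1 gives 4 transactions, not 3
C: A1 gives 4 transactions, not 3
E: A1 gives 2 transactions, not 3
D: all counts match (3,1)

Answer: D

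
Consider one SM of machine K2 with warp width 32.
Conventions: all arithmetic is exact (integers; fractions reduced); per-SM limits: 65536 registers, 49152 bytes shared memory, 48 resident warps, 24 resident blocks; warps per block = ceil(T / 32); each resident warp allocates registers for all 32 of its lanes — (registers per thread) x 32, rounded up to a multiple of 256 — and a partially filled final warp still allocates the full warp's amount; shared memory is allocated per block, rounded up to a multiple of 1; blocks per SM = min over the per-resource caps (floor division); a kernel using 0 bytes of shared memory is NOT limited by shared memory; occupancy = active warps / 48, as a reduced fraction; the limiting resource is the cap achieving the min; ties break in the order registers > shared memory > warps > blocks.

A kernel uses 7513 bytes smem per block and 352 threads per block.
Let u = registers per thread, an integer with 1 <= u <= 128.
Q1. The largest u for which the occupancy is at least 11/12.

Answer: u = 40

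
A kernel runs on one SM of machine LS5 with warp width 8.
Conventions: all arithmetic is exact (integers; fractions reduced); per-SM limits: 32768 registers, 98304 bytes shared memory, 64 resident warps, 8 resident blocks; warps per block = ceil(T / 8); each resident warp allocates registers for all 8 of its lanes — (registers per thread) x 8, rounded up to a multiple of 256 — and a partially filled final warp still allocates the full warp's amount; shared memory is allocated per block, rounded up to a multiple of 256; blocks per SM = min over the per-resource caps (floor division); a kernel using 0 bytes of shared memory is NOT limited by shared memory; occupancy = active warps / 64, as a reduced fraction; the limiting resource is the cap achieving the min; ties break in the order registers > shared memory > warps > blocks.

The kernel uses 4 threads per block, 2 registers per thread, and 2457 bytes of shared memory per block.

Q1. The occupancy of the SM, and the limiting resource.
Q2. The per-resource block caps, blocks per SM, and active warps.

Answer: occupancy 1/8, limited by blocks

registers: 128 blocks
shared memory: 38 blocks
warps: 64 blocks
blocks: 8 blocks

Answer: 8 blocks, 8 active warps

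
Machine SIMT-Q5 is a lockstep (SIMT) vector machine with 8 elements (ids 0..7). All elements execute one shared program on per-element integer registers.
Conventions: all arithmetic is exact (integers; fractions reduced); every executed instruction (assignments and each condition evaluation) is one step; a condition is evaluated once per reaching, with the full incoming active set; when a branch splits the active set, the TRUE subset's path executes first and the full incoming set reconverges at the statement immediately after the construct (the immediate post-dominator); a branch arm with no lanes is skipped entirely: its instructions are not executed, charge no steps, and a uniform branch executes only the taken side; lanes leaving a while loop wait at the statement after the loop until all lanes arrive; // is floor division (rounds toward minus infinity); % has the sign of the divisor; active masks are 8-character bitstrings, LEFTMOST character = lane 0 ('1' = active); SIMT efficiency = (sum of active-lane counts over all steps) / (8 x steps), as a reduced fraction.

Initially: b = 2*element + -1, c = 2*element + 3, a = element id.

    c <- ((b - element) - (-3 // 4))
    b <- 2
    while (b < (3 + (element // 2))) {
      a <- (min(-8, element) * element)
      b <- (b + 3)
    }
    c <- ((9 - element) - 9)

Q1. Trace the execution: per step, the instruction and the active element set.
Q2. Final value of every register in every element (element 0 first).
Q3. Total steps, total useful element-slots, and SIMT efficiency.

step 0: c <- ((b - element) - (-3 // 4)) 11111111
step 1: b <- 2                       11111111
step 2: eval (b < (3 + (element // 2))) 11111111
step 3: a <- (min(-8, element) * element) 11111111
step 4: b <- (b + 3)                 11111111
step 5: eval (b < (3 + (element // 2))) 11111111
step 6: a <- (min(-8, element) * element) 00000011
step 7: b <- (b + 3)                 00000011
step 8: eval (b < (3 + (element // 2))) 00000011
step 9: c <- ((9 - element) - 9)     11111111

Answer: 10 steps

b: 5,5,5,5,5,5,8,8
c: 0,-1,-2,-3,-4,-5,-6,-7
a: 0,-8,-16,-24,-32,-40,-48,-56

steps = 10; useful = 62; efficiency = 62/80 = 31/40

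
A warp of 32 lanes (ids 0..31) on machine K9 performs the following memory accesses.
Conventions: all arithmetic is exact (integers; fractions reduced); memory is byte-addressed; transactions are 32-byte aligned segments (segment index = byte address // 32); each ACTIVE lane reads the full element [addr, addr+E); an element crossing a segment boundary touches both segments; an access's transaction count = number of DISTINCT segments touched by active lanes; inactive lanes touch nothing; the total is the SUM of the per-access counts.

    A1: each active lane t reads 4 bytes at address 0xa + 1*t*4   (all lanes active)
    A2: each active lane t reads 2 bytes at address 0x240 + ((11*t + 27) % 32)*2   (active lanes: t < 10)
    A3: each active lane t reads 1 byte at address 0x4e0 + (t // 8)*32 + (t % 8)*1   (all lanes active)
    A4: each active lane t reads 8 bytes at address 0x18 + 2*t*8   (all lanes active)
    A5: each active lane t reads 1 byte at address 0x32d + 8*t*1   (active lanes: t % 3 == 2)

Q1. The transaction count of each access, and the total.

A1: 5 transactions
A2: 2 transactions
A3: 4 transactions
A4: 17 transactions
A5: 8 transactions

Answer: 5,2,4,17,8; total 36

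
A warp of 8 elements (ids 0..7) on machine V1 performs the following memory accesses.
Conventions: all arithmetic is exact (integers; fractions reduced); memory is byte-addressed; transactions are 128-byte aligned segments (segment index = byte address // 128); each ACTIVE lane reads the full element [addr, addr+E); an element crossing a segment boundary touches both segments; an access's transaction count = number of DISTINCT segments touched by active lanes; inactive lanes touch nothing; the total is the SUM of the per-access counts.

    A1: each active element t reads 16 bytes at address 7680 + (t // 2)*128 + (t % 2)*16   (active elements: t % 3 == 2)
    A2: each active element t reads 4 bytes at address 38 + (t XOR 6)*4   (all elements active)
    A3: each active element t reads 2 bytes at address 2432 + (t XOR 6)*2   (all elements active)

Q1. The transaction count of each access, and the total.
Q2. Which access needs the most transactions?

A1: 2 transactions
A2: 1 transaction
A3: 1 transaction

Answer: 2,1,1; total 4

Answer: A1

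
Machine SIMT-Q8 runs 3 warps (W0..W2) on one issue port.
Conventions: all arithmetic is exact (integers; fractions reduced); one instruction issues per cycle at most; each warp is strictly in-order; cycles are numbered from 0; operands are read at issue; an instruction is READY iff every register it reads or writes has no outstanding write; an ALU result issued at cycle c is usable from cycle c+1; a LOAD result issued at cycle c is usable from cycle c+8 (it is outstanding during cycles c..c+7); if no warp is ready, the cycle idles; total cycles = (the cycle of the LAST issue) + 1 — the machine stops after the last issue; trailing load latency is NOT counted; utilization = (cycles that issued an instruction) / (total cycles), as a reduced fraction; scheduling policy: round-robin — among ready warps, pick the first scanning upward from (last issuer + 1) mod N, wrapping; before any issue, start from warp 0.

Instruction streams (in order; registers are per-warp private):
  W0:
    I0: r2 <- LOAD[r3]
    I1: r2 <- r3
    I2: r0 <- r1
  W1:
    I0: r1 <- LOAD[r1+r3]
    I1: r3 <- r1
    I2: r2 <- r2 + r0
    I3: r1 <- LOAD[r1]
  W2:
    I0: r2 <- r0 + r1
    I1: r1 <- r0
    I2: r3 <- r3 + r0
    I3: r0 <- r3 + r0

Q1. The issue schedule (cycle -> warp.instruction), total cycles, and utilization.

cycle 0: W0.I0
cycle 1: W1.I0
cycle 2: W2.I0
cycle 3: W2.I1
cycle 4: W2.I2
cycle 5: W2.I3
cycle 6: idle
cycle 7: idle
cycle 8: W0.I1
cycle 9: W1.I1
cycle 10: W0.I2
cycle 11: W1.I2
cycle 12: W1.I3

Answer: 13 cycles, utilization 11/13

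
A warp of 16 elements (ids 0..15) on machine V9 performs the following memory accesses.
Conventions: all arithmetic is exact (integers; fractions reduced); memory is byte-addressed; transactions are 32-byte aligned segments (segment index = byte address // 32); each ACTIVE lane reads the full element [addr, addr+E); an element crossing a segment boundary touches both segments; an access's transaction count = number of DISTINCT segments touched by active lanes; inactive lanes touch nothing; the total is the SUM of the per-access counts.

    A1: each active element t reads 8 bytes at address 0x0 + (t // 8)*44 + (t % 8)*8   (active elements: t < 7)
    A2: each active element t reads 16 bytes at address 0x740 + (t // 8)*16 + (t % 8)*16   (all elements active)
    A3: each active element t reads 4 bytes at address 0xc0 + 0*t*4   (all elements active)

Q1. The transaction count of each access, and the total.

A1: 2 transactions
A2: 5 transactions
A3: 1 transaction

Answer: 2,5,1; total 8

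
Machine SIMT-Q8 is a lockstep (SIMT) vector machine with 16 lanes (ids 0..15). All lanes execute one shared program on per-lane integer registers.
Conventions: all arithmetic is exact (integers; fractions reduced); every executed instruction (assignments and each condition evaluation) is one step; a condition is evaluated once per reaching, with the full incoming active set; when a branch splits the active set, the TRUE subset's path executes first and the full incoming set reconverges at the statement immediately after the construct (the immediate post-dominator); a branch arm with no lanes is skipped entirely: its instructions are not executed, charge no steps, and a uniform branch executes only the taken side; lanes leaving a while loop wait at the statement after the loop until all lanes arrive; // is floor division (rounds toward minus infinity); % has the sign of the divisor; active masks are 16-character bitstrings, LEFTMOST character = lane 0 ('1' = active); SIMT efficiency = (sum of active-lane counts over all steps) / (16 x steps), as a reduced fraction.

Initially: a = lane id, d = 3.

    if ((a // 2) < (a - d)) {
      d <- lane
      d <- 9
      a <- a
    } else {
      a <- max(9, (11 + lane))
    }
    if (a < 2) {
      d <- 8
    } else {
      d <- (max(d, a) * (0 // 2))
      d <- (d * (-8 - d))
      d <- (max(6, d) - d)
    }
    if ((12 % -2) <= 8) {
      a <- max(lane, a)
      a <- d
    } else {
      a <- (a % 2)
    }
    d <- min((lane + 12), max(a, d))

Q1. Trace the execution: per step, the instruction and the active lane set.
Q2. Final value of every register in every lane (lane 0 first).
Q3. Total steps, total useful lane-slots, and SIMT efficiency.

step 0: eval ((a // 2) < (a - d))    1111111111111111
step 1: d <- lane                    0000000111111111
step 2: d <- 9                       0000000111111111
step 3: a <- a                       0000000111111111
step 4: a <- max(9, (11 + lane))     1111111000000000
step 5: eval (a < 2)                 1111111111111111
step 6: d <- (max(d, a) * (0 // 2))  1111111111111111
step 7: d <- (d * (-8 - d))          1111111111111111
step 8: d <- (max(6, d) - d)         1111111111111111
step 9: eval ((12 % -2) <= 8)        1111111111111111
step 10: a <- max(lane, a)            1111111111111111
step 11: a <- d                       1111111111111111
step 12: d <- min((lane + 12), max(a, d)) 1111111111111111

Answer: 13 steps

a: 6,6,6,6,6,6,6,6,6,6,6,6,6,6,6,6
d: 6,6,6,6,6,6,6,6,6,6,6,6,6,6,6,6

steps = 13; useful = 178; efficiency = 178/208 = 89/104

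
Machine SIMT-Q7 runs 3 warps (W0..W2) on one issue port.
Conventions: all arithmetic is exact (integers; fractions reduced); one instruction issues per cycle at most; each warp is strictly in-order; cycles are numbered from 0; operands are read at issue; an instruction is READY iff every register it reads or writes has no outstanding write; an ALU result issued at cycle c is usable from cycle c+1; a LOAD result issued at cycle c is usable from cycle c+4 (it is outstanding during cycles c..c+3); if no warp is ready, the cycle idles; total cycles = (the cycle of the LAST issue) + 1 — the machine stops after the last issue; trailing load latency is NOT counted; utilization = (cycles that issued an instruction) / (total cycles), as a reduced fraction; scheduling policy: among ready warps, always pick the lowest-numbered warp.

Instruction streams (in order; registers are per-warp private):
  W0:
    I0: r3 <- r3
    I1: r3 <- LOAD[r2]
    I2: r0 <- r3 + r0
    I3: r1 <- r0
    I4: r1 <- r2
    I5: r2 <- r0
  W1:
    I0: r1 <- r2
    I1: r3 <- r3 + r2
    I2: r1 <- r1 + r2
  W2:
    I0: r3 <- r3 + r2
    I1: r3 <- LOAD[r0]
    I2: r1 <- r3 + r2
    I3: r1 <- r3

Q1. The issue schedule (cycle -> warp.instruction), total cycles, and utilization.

cycle 0: W0.I0
cycle 1: W0.I1
cycle 2: W1.I0
cycle 3: W1.I1
cycle 4: W1.I2
cycle 5: W0.I2
cycle 6: W0.I3
cycle 7: W0.I4
cycle 8: W0.I5
cycle 9: W2.I0
cycle 10: W2.I1
cycle 11: idle
cycle 12: idle
cycle 13: idle
cycle 14: W2.I2
cycle 15: W2.I3

Answer: 16 cycles, utilization 13/16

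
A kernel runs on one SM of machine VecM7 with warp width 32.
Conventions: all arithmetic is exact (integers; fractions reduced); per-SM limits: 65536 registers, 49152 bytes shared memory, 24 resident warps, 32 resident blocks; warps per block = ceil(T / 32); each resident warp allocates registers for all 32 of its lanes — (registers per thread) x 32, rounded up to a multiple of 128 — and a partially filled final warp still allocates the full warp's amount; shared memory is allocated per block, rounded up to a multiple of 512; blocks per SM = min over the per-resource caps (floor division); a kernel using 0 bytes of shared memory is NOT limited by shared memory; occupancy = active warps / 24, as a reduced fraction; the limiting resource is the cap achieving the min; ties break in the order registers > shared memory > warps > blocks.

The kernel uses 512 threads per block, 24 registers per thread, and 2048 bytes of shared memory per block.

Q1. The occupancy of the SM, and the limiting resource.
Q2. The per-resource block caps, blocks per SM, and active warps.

Answer: occupancy 2/3, limited by warps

registers: 5 blocks
shared memory: 24 blocks
warps: 1 block
blocks: 32 blocks

Answer: 1 block, 16 active warps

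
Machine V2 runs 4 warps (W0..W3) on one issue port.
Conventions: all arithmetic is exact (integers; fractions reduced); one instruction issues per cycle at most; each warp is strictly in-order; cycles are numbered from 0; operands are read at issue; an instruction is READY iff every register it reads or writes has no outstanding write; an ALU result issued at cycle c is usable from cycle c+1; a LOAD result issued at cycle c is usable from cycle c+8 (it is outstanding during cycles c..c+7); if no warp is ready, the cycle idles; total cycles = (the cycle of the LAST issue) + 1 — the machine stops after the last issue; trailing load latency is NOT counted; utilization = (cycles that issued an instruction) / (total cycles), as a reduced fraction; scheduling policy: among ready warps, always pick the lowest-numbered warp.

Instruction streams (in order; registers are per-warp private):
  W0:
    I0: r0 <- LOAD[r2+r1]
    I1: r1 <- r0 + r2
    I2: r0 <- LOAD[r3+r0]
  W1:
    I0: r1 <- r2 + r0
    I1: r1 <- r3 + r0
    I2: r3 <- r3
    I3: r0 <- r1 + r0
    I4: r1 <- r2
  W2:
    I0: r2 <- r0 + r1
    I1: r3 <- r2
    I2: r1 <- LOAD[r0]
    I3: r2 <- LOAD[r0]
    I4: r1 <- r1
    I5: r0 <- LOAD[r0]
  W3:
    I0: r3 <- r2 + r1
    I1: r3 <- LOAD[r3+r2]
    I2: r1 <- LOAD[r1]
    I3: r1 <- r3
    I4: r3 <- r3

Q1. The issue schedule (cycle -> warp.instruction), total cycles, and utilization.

cycle 0: W0.I0
cycle 1: W1.I0
cycle 2: W1.I1
cycle 3: W1.I2
cycle 4: W1.I3
cycle 5: W1.I4
cycle 6: W2.I0
cycle 7: W2.I1
cycle 8: W0.I1
cycle 9: W0.I2
cycle 10: W2.I2
cycle 11: W2.I3
cycle 12: W3.I0
cycle 13: W3.I1
cycle 14: W3.I2
cycle 15: idle
cycle 16: idle
cycle 17: idle
cycle 18: W2.I4
cycle 19: W2.I5
cycle 20: idle
cycle 21: idle
cycle 22: W3.I3
cycle 23: W3.I4

Answer: 24 cycles, utilization 19/24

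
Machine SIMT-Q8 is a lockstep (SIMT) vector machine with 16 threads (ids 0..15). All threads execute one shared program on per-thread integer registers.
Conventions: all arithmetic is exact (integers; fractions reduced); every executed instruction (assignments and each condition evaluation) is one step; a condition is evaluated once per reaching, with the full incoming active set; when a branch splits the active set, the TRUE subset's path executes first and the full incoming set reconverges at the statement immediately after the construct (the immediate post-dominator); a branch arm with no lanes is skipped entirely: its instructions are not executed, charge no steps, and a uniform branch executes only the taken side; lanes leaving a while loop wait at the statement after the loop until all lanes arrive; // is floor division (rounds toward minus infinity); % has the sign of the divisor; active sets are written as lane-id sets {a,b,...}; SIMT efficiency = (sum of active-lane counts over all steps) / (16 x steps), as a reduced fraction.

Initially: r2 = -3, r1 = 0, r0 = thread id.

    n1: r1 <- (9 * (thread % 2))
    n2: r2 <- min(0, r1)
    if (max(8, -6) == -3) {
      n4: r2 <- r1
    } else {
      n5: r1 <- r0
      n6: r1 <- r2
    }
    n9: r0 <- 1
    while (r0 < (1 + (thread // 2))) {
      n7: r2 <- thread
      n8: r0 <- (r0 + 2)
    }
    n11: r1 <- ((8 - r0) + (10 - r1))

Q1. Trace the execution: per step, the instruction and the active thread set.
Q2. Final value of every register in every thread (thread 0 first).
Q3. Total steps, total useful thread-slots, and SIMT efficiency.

step 0: r1 <- (9 * (thread % 2))     {0,1,2,3,4,5,6,7,8,9,10,11,12,13,14,15}
step 1: r2 <- min(0, r1)             {0,1,2,3,4,5,6,7,8,9,10,11,12,13,14,15}
step 2: eval (max(8, -6) == -3)      {0,1,2,3,4,5,6,7,8,9,10,11,12,13,14,15}
step 3: r1 <- r0                     {0,1,2,3,4,5,6,7,8,9,10,11,12,13,14,15}
step 4: r1 <- r2                     {0,1,2,3,4,5,6,7,8,9,10,11,12,13,14,15}
step 5: r0 <- 1                      {0,1,2,3,4,5,6,7,8,9,10,11,12,13,14,15}
step 6: eval (r0 < (1 + (thread // 2))) {0,1,2,3,4,5,6,7,8,9,10,11,12,13,14,15}
step 7: r2 <- thread                 {2,3,4,5,6,7,8,9,10,11,12,13,14,15}
step 8: r0 <- (r0 + 2)               {2,3,4,5,6,7,8,9,10,11,12,13,14,15}
step 9: eval (r0 < (1 + (thread // 2))) {2,3,4,5,6,7,8,9,10,11,12,13,14,15}
step 10: r2 <- thread                 {6,7,8,9,10,11,12,13,14,15}
step 11: r0 <- (r0 + 2)               {6,7,8,9,10,11,12,13,14,15}
step 12: eval (r0 < (1 + (thread // 2))) {6,7,8,9,10,11,12,13,14,15}
step 13: r2 <- thread                 {10,11,12,13,14,15}
step 14: r0 <- (r0 + 2)               {10,11,12,13,14,15}
step 15: eval (r0 < (1 + (thread // 2))) {10,11,12,13,14,15}
step 16: r2 <- thread                 {14,15}
step 17: r0 <- (r0 + 2)               {14,15}
step 18: eval (r0 < (1 + (thread // 2))) {14,15}
step 19: r1 <- ((8 - r0) + (10 - r1)) {0,1,2,3,4,5,6,7,8,9,10,11,12,13,14,15}

Answer: 20 steps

r2: 0,0,2,3,4,5,6,7,8,9,10,11,12,13,14,15
r1: 17,17,15,15,15,15,13,13,13,13,11,11,11,11,9,9
r0: 1,1,3,3,3,3,5,5,5,5,7,7,7,7,9,9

steps = 20; useful = 224; efficiency = 224/320 = 7/10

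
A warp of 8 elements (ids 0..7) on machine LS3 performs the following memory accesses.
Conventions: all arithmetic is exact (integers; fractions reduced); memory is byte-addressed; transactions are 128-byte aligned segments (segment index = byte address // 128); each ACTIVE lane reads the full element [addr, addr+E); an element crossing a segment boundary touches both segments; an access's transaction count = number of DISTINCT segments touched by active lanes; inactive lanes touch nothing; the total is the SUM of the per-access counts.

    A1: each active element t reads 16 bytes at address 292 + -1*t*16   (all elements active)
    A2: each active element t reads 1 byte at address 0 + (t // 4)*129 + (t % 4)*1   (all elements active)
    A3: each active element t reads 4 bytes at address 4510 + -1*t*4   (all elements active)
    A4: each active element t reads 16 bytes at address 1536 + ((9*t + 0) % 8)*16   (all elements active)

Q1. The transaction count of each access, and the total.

A1: 2 transactions
A2: 2 transactions
A3: 1 transaction
A4: 1 transaction

Answer: 2,2,1,1; total 6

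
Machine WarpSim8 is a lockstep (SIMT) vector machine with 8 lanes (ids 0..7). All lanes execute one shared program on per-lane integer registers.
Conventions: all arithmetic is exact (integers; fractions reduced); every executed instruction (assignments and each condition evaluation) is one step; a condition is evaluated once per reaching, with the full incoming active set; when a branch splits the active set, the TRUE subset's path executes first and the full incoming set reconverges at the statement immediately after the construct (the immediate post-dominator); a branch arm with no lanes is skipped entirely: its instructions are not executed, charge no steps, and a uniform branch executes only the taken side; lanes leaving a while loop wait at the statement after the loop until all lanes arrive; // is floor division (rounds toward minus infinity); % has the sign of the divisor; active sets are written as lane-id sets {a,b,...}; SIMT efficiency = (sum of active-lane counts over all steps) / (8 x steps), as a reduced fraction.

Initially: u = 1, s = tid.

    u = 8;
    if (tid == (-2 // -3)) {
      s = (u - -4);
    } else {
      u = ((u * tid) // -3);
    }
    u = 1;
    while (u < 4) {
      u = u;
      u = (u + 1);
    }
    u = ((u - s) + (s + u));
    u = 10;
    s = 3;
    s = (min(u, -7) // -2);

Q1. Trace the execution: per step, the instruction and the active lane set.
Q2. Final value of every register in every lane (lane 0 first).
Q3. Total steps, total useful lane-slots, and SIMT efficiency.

step 0: u <- 8                       {0,1,2,3,4,5,6,7}
step 1: eval (tid == (-2 // -3))     {0,1,2,3,4,5,6,7}
step 2: s <- (u - -4)                {0}
step 3: u <- ((u * tid) // -3)       {1,2,3,4,5,6,7}
step 4: u <- 1                       {0,1,2,3,4,5,6,7}
step 5: eval (u < 4)                 {0,1,2,3,4,5,6,7}
step 6: u <- u                       {0,1,2,3,4,5,6,7}
step 7: u <- (u + 1)                 {0,1,2,3,4,5,6,7}
step 8: eval (u < 4)                 {0,1,2,3,4,5,6,7}
step 9: u <- u                       {0,1,2,3,4,5,6,7}
step 10: u <- (u + 1)                 {0,1,2,3,4,5,6,7}
step 11: eval (u < 4)                 {0,1,2,3,4,5,6,7}
step 12: u <- u                       {0,1,2,3,4,5,6,7}
step 13: u <- (u + 1)                 {0,1,2,3,4,5,6,7}
step 14: eval (u < 4)                 {0,1,2,3,4,5,6,7}
step 15: u <- ((u - s) + (s + u))     {0,1,2,3,4,5,6,7}
step 16: u <- 10                      {0,1,2,3,4,5,6,7}
step 17: s <- 3                       {0,1,2,3,4,5,6,7}
step 18: s <- (min(u, -7) // -2)      {0,1,2,3,4,5,6,7}

Answer: 19 steps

u: 10,10,10,10,10,10,10,10
s: 3,3,3,3,3,3,3,3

steps = 19; useful = 144; efficiency = 144/152 = 18/19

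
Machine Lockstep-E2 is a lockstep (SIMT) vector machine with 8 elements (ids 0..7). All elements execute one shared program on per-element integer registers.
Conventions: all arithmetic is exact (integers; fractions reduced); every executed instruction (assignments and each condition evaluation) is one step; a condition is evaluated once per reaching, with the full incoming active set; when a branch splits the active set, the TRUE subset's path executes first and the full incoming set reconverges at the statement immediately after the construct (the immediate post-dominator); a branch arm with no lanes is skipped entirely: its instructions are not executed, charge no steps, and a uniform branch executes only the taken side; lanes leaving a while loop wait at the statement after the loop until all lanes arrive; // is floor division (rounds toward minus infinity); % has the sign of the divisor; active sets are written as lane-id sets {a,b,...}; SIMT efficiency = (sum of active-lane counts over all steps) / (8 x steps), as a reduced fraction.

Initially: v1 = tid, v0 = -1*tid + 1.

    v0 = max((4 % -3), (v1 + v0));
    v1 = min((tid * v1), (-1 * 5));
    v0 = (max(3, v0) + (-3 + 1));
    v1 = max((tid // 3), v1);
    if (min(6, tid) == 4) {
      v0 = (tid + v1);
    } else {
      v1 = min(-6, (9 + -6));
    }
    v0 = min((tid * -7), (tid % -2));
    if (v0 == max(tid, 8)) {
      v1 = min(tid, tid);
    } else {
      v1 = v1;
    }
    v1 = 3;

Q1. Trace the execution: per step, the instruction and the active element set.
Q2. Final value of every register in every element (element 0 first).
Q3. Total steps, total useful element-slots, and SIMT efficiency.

step 0: v0 <- max((4 % -3), (v1 + v0)) {0,1,2,3,4,5,6,7}
step 1: v1 <- min((tid * v1), (-1 * 5)) {0,1,2,3,4,5,6,7}
step 2: v0 <- (max(3, v0) + (-3 + 1)) {0,1,2,3,4,5,6,7}
step 3: v1 <- max((tid // 3), v1)    {0,1,2,3,4,5,6,7}
step 4: eval (min(6, tid) == 4)      {0,1,2,3,4,5,6,7}
step 5: v0 <- (tid + v1)             {4}
step 6: v1 <- min(-6, (9 + -6))      {0,1,2,3,5,6,7}
step 7: v0 <- min((tid * -7), (tid % -2)) {0,1,2,3,4,5,6,7}
step 8: eval (v0 == max(tid, 8))     {0,1,2,3,4,5,6,7}
step 9: v1 <- v1                     {0,1,2,3,4,5,6,7}
step 10: v1 <- 3                      {0,1,2,3,4,5,6,7}

Answer: 11 steps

v1: 3,3,3,3,3,3,3,3
v0: 0,-7,-14,-21,-28,-35,-42,-49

steps = 11; useful = 80; efficiency = 80/88 = 10/11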